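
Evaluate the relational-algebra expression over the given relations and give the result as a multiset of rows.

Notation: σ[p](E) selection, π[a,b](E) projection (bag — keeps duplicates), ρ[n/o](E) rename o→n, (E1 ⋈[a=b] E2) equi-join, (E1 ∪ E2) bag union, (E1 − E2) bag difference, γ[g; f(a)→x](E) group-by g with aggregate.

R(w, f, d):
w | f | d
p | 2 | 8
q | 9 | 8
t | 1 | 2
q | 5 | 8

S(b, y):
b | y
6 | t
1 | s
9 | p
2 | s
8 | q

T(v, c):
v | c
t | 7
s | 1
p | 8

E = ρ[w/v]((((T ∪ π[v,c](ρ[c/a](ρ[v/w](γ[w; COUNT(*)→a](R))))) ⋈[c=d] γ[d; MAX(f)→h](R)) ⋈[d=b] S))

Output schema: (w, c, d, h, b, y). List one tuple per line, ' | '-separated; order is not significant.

Subexpression sizes:
  T → 3
  R → 4
  γ[w; COUNT(*)→a](R) → 3
  ρ[v/w](γ[w; COUNT(*)→a](R)) → 3
  ρ[c/a](ρ[v/w](γ[w; COUNT(*)→a](R))) → 3
  π[v,c](ρ[c/a](ρ[v/w](γ[w; COUNT(*)→a](R)))) → 3
  (T ∪ π[v,c](ρ[c/a](ρ[v/w](γ[w; COUNT(*)→a](R))))) → 6
  R → 4
  γ[d; MAX(f)→h](R) → 2
  ((T ∪ π[v,c](ρ[c/a](ρ[v/w](γ[w; COUNT(*)→a](R))))) ⋈[c=d] γ[d; MAX(f)→h](R)) → 2
  S → 5
  (((T ∪ π[v,c](ρ[c/a](ρ[v/w](γ[w; COUNT(*)→a](R))))) ⋈[c=d] γ[d; MAX(f)→h](R)) ⋈[d=b] S) → 2
  ρ[w/v]((((T ∪ π[v,c](ρ[c/a](ρ[v/w](γ[w; COUNT(*)→a](R))))) ⋈[c=d] γ[d; MAX(f)→h](R)) ⋈[d=b] S)) → 2

== RESULT ==
w | c | d | h | b | y
p | 8 | 8 | 9 | 8 | q
q | 2 | 2 | 1 | 2 | s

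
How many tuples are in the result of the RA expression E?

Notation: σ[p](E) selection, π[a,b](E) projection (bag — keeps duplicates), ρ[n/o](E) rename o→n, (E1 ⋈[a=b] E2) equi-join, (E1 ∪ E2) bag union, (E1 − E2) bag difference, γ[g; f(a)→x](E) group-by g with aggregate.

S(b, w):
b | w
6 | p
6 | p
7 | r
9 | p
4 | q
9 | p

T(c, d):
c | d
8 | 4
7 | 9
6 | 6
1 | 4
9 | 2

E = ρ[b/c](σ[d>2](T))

Stepwise |·|:
  T → 5
  σ[d>2](T) → 4
  ρ[b/c](σ[d>2](T)) → 4

|E| = 4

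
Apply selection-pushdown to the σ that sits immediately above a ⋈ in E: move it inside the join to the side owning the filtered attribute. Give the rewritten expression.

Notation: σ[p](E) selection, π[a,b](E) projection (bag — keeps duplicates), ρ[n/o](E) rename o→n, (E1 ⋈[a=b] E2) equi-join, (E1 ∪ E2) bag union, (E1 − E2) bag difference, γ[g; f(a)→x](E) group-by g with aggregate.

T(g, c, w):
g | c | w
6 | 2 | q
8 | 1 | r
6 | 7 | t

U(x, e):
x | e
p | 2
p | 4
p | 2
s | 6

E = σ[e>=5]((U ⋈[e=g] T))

σ filters on e, owned by the left side.
E' = (σ[e>=5](U) ⋈[e=g] T)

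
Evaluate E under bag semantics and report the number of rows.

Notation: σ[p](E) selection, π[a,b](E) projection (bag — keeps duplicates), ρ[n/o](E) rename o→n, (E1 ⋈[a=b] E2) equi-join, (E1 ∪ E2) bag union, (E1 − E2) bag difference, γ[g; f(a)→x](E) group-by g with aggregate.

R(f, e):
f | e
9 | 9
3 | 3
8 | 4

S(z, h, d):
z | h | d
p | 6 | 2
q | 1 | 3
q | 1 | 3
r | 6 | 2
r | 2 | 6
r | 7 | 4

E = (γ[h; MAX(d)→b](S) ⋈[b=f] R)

Row counts bottom-up:
  S → 6
  γ[h; MAX(d)→b](S) → 4
  R → 3
  (γ[h; MAX(d)→b](S) ⋈[b=f] R) → 1

|E| = 1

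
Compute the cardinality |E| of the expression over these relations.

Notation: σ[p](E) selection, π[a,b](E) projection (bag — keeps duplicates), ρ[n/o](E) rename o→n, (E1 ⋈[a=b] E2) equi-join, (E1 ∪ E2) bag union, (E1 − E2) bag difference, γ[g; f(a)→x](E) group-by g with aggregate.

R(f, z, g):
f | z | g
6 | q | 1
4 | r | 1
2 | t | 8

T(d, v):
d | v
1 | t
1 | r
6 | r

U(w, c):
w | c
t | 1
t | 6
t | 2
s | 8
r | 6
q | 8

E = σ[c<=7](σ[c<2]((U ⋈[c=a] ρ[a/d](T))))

Subexpression sizes:
  U → 6
  T → 3
  ρ[a/d](T) → 3
  (U ⋈[c=a] ρ[a/d](T)) → 4
  σ[c<2]((U ⋈[c=a] ρ[a/d](T))) → 2
  σ[c<=7](σ[c<2]((U ⋈[c=a] ρ[a/d](T)))) → 2

|E| = 2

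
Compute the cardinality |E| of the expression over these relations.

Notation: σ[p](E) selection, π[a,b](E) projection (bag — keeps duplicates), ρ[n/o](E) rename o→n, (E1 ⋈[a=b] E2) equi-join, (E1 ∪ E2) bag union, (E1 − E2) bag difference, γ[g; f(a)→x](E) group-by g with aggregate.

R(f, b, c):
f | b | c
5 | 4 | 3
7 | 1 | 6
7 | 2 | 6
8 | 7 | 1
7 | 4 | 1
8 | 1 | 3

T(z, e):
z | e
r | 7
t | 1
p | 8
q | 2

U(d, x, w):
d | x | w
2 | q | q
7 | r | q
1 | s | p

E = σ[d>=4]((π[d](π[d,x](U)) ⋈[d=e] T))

Row counts bottom-up:
  U → 3
  π[d,x](U) → 3
  π[d](π[d,x](U)) → 3
  T → 4
  (π[d](π[d,x](U)) ⋈[d=e] T) → 3
  σ[d>=4]((π[d](π[d,x](U)) ⋈[d=e] T)) → 1

|E| = 1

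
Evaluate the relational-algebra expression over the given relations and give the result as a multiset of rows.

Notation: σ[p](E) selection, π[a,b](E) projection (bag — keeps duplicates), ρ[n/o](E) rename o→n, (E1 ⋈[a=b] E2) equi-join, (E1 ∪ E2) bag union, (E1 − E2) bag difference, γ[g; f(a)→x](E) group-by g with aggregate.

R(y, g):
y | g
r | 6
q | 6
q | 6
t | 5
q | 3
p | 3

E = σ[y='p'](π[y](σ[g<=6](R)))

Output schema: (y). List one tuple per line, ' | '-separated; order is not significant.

Subexpression sizes:
  R → 6
  σ[g<=6](R) → 6
  π[y](σ[g<=6](R)) → 6
  σ[y='p'](π[y](σ[g<=6](R))) → 1

== RESULT ==
y
p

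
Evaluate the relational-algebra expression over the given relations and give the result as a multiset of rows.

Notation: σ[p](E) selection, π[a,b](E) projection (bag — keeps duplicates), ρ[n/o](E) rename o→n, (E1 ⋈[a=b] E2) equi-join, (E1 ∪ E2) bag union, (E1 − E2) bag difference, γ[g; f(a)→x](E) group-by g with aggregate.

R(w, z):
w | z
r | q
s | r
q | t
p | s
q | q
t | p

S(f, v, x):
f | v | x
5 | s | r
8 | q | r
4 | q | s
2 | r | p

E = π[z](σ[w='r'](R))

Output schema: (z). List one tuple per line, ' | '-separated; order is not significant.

Row counts bottom-up:
  R → 6
  σ[w='r'](R) → 1
  π[z](σ[w='r'](R)) → 1

== RESULT ==
z
q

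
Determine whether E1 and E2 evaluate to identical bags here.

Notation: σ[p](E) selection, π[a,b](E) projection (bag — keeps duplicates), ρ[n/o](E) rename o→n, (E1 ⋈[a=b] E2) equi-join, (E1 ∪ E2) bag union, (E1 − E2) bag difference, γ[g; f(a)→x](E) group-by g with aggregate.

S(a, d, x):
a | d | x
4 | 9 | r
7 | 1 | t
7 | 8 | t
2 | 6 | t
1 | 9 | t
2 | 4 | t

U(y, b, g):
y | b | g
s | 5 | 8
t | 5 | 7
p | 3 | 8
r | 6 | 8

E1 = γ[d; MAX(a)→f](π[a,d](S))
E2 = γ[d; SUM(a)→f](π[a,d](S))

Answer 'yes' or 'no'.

E1 per-node cardinality:
  S → 6
  π[a,d](S) → 6
  γ[d; MAX(a)→f](π[a,d](S)) → 5
E2 per-node cardinality:
  S → 6
  π[a,d](S) → 6
  γ[d; SUM(a)→f](π[a,d](S)) → 5

E1 result:
d | f
1 | 7
4 | 2
6 | 2
8 | 7
9 | 4
E2 result:
d | f
1 | 7
4 | 2
6 | 2
8 | 7
9 | 5
Witness: (9, 5) appears 0× in E1 but 1× in E2.

no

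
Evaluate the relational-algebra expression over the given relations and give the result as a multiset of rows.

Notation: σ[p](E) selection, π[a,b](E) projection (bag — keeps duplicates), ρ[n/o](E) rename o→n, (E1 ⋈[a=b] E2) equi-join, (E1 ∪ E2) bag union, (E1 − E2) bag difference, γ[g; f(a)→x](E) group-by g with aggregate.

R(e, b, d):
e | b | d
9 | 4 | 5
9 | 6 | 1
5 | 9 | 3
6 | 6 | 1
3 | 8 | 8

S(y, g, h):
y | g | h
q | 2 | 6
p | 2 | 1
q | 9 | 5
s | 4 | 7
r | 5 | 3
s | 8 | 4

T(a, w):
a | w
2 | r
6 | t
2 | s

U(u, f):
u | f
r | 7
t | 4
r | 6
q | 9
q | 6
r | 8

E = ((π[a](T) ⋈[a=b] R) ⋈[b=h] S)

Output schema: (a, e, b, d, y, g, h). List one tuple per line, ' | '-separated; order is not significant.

Row counts bottom-up:
  T → 3
  π[a](T) → 3
  R → 5
  (π[a](T) ⋈[a=b] R) → 2
  S → 6
  ((π[a](T) ⋈[a=b] R) ⋈[b=h] S) → 2

== RESULT ==
a | e | b | d | y | g | h
6 | 6 | 6 | 1 | q | 2 | 6
6 | 9 | 6 | 1 | q | 2 | 6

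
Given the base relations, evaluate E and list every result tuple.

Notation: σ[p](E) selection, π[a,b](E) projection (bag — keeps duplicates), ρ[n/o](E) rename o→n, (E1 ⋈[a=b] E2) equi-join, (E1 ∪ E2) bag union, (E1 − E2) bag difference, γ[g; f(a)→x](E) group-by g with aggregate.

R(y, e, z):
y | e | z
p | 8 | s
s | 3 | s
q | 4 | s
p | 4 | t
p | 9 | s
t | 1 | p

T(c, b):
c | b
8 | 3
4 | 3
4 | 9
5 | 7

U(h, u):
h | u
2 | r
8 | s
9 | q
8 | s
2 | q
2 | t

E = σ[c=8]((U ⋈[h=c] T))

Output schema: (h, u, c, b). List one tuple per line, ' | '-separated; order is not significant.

Subexpression sizes:
  U → 6
  T → 4
  (U ⋈[h=c] T) → 2
  σ[c=8]((U ⋈[h=c] T)) → 2

== RESULT ==
h | u | c | b
8 | s | 8 | 3
8 | s | 8 | 3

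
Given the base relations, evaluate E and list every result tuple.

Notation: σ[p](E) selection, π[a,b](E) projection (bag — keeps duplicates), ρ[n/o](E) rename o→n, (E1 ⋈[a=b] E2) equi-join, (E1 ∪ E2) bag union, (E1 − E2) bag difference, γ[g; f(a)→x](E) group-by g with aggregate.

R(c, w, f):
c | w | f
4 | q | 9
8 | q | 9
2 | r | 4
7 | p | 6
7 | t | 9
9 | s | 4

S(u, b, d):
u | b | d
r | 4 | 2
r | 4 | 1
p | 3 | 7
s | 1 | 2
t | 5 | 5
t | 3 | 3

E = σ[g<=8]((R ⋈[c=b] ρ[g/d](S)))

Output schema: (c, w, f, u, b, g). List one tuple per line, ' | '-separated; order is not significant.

Per-node cardinality:
  R → 6
  S → 6
  ρ[g/d](S) → 6
  (R ⋈[c=b] ρ[g/d](S)) → 2
  σ[g<=8]((R ⋈[c=b] ρ[g/d](S))) → 2

== RESULT ==
c | w | f | u | b | g
4 | q | 9 | r | 4 | 1
4 | q | 9 | r | 4 | 2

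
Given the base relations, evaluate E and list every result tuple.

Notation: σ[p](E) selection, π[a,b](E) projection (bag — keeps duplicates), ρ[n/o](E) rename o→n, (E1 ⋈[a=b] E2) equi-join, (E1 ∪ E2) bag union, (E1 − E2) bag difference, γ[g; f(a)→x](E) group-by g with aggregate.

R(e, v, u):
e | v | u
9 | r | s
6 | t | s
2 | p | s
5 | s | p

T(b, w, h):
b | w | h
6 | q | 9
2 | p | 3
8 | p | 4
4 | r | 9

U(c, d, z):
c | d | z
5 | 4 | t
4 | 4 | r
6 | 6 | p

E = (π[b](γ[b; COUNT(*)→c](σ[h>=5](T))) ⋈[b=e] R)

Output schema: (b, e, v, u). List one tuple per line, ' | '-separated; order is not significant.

Per-node cardinality:
  T → 4
  σ[h>=5](T) → 2
  γ[b; COUNT(*)→c](σ[h>=5](T)) → 2
  π[b](γ[b; COUNT(*)→c](σ[h>=5](T))) → 2
  R → 4
  (π[b](γ[b; COUNT(*)→c](σ[h>=5](T))) ⋈[b=e] R) → 1

== RESULT ==
b | e | v | u
6 | 6 | t | s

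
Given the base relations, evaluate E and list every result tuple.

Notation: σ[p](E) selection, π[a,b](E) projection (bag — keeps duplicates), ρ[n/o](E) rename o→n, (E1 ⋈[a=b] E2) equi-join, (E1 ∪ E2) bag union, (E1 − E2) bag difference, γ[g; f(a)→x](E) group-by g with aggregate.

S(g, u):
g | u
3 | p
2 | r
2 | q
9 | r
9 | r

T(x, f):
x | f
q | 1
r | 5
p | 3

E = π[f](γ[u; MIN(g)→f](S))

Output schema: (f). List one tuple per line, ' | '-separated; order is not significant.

Row counts bottom-up:
  S → 5
  γ[u; MIN(g)→f](S) → 3
  π[f](γ[u; MIN(g)→f](S)) → 3

== RESULT ==
f
2
2
3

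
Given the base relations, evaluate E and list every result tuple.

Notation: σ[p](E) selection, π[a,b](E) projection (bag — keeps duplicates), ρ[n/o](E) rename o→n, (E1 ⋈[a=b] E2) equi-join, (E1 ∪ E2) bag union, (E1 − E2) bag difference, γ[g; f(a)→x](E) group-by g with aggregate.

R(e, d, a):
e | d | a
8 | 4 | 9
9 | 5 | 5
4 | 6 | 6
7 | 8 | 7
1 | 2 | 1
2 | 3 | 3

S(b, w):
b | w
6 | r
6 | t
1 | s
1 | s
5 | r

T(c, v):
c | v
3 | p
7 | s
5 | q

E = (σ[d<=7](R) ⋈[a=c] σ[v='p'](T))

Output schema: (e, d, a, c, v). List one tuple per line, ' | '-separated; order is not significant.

Row counts bottom-up:
  R → 6
  σ[d<=7](R) → 5
  T → 3
  σ[v='p'](T) → 1
  (σ[d<=7](R) ⋈[a=c] σ[v='p'](T)) → 1

== RESULT ==
e | d | a | c | v
2 | 3 | 3 | 3 | p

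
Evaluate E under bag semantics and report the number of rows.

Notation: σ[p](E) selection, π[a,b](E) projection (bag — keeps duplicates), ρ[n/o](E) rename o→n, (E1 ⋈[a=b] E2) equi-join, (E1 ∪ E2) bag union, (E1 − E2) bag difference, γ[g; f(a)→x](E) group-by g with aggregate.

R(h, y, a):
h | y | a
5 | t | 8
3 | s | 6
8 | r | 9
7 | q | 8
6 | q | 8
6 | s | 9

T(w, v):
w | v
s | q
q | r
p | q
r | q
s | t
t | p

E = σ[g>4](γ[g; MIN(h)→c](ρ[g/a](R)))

Per-node cardinality:
  R → 6
  ρ[g/a](R) → 6
  γ[g; MIN(h)→c](ρ[g/a](R)) → 3
  σ[g>4](γ[g; MIN(h)→c](ρ[g/a](R))) → 3

|E| = 3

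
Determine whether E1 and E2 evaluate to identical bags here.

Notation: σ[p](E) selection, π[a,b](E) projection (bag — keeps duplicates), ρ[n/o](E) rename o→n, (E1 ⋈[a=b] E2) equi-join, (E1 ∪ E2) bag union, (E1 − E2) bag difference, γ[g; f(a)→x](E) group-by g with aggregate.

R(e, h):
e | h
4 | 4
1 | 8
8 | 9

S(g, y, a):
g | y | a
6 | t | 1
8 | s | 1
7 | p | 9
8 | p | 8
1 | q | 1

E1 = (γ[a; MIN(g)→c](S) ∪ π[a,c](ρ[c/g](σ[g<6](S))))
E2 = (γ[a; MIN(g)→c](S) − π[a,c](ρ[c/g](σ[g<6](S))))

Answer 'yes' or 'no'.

E1 subexpression sizes:
  S → 5
  γ[a; MIN(g)→c](S) → 3
  S → 5
  σ[g<6](S) → 1
  ρ[c/g](σ[g<6](S)) → 1
  π[a,c](ρ[c/g](σ[g<6](S))) → 1
  (γ[a; MIN(g)→c](S) ∪ π[a,c](ρ[c/g](σ[g<6](S)))) → 4
E2 subexpression sizes:
  S → 5
  γ[a; MIN(g)→c](S) → 3
  S → 5
  σ[g<6](S) → 1
  ρ[c/g](σ[g<6](S)) → 1
  π[a,c](ρ[c/g](σ[g<6](S))) → 1
  (γ[a; MIN(g)→c](S) − π[a,c](ρ[c/g](σ[g<6](S)))) → 2

E1 result:
a | c
1 | 1
1 | 1
8 | 8
9 | 7
E2 result:
a | c
8 | 8
9 | 7
Witness: (1, 1) appears 2× in E1 but 0× in E2.

no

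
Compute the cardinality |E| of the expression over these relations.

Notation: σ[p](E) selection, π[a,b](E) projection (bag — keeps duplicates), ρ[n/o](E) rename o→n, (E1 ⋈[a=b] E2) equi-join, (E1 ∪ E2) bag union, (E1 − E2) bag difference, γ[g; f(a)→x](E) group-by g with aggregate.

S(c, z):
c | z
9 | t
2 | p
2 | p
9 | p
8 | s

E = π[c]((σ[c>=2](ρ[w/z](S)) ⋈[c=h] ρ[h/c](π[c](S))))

Stepwise |·|:
  S → 5
  ρ[w/z](S) → 5
  σ[c>=2](ρ[w/z](S)) → 5
  S → 5
  π[c](S) → 5
  ρ[h/c](π[c](S)) → 5
  (σ[c>=2](ρ[w/z](S)) ⋈[c=h] ρ[h/c](π[c](S))) → 9
  π[c]((σ[c>=2](ρ[w/z](S)) ⋈[c=h] ρ[h/c](π[c](S)))) → 9

|E| = 9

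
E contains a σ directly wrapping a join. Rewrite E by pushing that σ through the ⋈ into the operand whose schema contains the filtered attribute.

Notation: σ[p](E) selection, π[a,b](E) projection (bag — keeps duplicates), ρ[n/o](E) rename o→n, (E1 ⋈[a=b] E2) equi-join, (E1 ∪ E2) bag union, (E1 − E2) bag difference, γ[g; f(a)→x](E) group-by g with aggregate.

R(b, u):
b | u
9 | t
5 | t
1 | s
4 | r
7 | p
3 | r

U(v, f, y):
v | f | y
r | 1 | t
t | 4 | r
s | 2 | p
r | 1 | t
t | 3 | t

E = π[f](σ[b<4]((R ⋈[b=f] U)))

σ filters on b, owned by the left side.
E' = π[f]((σ[b<4](R) ⋈[b=f] U))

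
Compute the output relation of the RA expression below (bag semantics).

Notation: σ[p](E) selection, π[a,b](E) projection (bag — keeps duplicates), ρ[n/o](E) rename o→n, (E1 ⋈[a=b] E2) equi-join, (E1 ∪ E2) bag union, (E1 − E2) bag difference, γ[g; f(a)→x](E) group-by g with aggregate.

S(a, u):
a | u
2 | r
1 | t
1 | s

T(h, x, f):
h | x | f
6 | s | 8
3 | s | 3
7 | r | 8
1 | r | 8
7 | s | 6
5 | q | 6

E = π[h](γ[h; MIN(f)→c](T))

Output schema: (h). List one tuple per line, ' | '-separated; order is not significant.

Subexpression sizes:
  T → 6
  γ[h; MIN(f)→c](T) → 5
  π[h](γ[h; MIN(f)→c](T)) → 5

== RESULT ==
h
1
3
5
6
7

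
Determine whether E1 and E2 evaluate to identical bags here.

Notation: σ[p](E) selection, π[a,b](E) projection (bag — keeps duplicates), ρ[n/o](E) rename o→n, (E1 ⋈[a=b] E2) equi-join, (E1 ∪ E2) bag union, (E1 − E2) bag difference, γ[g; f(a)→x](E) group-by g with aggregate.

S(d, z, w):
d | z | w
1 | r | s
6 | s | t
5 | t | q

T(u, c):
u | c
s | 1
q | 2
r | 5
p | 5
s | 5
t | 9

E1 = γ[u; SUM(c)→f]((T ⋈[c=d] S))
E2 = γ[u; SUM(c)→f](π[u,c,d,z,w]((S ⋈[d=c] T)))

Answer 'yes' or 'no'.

E1 per-node cardinality:
  T → 6
  S → 3
  (T ⋈[c=d] S) → 4
  γ[u; SUM(c)→f]((T ⋈[c=d] S)) → 3
E2 per-node cardinality:
  S → 3
  T → 6
  (S ⋈[d=c] T) → 4
  π[u,c,d,z,w]((S ⋈[d=c] T)) → 4
  γ[u; SUM(c)→f](π[u,c,d,z,w]((S ⋈[d=c] T))) → 3

E1 and E2 produce the same multiset:
u | f
p | 5
r | 5
s | 6

yes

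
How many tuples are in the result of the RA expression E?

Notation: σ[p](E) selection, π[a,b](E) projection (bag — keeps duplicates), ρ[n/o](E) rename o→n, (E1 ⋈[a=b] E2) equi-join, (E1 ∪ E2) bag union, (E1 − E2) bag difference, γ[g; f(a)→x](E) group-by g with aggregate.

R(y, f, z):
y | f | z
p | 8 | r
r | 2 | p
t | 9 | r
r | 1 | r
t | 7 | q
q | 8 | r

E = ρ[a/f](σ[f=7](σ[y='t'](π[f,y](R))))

Subexpression sizes:
  R → 6
  π[f,y](R) → 6
  σ[y='t'](π[f,y](R)) → 2
  σ[f=7](σ[y='t'](π[f,y](R))) → 1
  ρ[a/f](σ[f=7](σ[y='t'](π[f,y](R)))) → 1

|E| = 1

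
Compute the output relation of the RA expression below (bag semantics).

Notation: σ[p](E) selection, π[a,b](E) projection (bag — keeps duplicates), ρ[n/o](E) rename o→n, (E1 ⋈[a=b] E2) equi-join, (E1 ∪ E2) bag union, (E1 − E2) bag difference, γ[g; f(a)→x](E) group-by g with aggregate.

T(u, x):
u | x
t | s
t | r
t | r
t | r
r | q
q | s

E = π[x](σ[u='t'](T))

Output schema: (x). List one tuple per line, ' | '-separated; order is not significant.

Stepwise |·|:
  T → 6
  σ[u='t'](T) → 4
  π[x](σ[u='t'](T)) → 4

== RESULT ==
x
r
r
r
s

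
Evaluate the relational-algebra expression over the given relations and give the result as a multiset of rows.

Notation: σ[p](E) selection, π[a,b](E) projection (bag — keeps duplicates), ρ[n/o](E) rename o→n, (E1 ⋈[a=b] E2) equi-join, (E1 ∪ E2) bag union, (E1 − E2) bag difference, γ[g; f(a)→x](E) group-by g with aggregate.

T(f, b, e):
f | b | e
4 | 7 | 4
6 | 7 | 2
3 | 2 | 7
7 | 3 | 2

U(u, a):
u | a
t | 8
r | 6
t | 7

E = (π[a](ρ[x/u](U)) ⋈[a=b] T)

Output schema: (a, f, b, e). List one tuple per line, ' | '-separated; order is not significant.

Per-node cardinality:
  U → 3
  ρ[x/u](U) → 3
  π[a](ρ[x/u](U)) → 3
  T → 4
  (π[a](ρ[x/u](U)) ⋈[a=b] T) → 2

== RESULT ==
a | f | b | e
7 | 4 | 7 | 4
7 | 6 | 7 | 2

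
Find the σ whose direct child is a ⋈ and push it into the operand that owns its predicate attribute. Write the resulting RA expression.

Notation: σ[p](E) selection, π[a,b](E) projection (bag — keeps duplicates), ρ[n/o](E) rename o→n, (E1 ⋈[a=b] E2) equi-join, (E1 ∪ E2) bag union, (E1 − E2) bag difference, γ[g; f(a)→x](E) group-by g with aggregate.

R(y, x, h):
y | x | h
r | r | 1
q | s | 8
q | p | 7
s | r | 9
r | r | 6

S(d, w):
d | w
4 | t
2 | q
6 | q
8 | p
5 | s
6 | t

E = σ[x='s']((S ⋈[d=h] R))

σ filters on x, owned by the right side.
E' = (S ⋈[d=h] σ[x='s'](R))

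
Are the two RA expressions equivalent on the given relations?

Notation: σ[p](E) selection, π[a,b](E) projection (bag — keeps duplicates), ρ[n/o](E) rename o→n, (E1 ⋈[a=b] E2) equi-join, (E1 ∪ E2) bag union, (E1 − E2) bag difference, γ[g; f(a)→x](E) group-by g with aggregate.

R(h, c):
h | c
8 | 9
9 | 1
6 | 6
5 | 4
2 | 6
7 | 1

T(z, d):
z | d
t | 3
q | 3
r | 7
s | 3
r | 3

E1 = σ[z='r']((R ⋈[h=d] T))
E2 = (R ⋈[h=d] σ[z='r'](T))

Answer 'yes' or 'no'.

E1 row counts bottom-up:
  R → 6
  T → 5
  (R ⋈[h=d] T) → 1
  σ[z='r']((R ⋈[h=d] T)) → 1
E2 row counts bottom-up:
  R → 6
  T → 5
  σ[z='r'](T) → 2
  (R ⋈[h=d] σ[z='r'](T)) → 1

E1 and E2 produce the same multiset:
h | c | z | d
7 | 1 | r | 7

yes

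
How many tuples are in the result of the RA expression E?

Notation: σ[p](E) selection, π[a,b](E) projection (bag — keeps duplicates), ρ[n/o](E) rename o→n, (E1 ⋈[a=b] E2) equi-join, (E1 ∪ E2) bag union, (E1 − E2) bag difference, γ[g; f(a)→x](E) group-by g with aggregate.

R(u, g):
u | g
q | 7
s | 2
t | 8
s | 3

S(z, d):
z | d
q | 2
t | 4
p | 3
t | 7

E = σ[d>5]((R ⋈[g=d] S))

Stepwise |·|:
  R → 4
  S → 4
  (R ⋈[g=d] S) → 3
  σ[d>5]((R ⋈[g=d] S)) → 1

|E| = 1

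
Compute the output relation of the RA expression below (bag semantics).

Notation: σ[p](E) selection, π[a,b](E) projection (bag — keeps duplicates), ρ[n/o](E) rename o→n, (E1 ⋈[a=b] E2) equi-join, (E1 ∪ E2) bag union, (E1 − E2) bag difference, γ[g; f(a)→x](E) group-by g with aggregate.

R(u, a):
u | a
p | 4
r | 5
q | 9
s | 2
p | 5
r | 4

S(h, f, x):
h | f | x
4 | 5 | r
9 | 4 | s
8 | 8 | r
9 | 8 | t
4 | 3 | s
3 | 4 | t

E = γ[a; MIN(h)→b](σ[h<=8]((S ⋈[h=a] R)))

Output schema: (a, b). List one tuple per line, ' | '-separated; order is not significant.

Row counts bottom-up:
  S → 6
  R → 6
  (S ⋈[h=a] R) → 6
  σ[h<=8]((S ⋈[h=a] R)) → 4
  γ[a; MIN(h)→b](σ[h<=8]((S ⋈[h=a] R))) → 1

== RESULT ==
a | b
4 | 4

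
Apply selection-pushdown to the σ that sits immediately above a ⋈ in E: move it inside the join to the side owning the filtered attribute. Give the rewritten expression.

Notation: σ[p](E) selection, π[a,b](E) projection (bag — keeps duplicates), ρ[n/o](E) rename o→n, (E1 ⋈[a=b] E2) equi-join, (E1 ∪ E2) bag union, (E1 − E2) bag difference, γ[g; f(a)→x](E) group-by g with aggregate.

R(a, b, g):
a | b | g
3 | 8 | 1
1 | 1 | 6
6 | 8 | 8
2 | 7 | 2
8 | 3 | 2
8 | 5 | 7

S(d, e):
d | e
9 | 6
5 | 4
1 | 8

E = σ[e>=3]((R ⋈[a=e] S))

σ filters on e, owned by the right side.
E' = (R ⋈[a=e] σ[e>=3](S))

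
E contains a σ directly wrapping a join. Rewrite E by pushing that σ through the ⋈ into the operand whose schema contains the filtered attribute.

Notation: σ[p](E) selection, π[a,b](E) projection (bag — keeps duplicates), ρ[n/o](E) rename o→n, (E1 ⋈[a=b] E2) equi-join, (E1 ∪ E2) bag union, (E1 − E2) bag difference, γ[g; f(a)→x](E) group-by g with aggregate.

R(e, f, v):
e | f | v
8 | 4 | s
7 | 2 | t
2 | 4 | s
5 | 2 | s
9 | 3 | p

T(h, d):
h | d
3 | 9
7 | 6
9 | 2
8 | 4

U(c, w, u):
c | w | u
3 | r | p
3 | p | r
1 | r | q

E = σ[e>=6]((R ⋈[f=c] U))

σ filters on e, owned by the left side.
E' = (σ[e>=6](R) ⋈[f=c] U)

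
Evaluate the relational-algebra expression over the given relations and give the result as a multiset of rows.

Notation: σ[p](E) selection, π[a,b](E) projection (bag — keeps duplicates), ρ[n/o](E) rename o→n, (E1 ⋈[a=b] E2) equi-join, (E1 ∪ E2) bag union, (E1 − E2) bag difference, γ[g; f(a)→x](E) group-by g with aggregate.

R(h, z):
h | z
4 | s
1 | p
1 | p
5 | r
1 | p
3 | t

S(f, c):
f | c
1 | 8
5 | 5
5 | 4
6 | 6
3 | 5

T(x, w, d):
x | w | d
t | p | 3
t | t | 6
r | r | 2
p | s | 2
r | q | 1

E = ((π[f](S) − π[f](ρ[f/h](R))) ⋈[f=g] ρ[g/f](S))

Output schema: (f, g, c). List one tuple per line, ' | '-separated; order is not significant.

Per-node cardinality:
  S → 5
  π[f](S) → 5
  R → 6
  ρ[f/h](R) → 6
  π[f](ρ[f/h](R)) → 6
  (π[f](S) − π[f](ρ[f/h](R))) → 2
  S → 5
  ρ[g/f](S) → 5
  ((π[f](S) − π[f](ρ[f/h](R))) ⋈[f=g] ρ[g/f](S)) → 3

== RESULT ==
f | g | c
5 | 5 | 4
5 | 5 | 5
6 | 6 | 6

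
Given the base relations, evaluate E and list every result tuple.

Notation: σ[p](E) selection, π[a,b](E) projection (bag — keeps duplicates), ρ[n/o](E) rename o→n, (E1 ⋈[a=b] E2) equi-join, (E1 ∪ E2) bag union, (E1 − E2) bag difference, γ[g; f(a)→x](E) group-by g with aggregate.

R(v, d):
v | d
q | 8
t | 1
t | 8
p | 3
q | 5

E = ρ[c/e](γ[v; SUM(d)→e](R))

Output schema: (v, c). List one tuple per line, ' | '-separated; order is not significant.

Subexpression sizes:
  R → 5
  γ[v; SUM(d)→e](R) → 3
  ρ[c/e](γ[v; SUM(d)→e](R)) → 3

== RESULT ==
v | c
p | 3
q | 13
t | 9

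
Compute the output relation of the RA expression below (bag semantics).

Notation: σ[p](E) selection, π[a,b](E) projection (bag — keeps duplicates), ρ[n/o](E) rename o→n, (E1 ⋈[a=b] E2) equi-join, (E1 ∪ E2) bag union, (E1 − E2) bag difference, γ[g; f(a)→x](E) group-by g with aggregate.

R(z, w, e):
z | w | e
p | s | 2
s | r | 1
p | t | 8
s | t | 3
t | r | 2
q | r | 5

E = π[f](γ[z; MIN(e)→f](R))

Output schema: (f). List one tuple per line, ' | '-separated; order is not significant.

Per-node cardinality:
  R → 6
  γ[z; MIN(e)→f](R) → 4
  π[f](γ[z; MIN(e)→f](R)) → 4

== RESULT ==
f
1
2
2
5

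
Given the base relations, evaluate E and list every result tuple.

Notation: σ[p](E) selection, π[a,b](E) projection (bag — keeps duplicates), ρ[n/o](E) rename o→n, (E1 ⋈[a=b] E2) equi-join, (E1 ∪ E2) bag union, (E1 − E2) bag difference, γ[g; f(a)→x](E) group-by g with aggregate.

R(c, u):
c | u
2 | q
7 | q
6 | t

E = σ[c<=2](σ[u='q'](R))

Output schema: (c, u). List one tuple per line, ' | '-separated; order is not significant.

Row counts bottom-up:
  R → 3
  σ[u='q'](R) → 2
  σ[c<=2](σ[u='q'](R)) → 1

== RESULT ==
c | u
2 | q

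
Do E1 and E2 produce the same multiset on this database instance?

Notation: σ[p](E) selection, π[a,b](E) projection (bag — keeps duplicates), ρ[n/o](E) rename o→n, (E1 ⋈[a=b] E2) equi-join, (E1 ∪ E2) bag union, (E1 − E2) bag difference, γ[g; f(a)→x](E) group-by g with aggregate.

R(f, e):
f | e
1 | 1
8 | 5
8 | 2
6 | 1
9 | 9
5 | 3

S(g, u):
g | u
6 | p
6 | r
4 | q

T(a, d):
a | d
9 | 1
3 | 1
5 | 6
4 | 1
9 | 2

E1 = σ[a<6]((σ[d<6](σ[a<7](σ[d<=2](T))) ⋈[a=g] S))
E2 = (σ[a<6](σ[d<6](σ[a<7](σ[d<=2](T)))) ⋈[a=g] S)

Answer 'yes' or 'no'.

E1 row counts bottom-up:
  T → 5
  σ[d<=2](T) → 4
  σ[a<7](σ[d<=2](T)) → 2
  σ[d<6](σ[a<7](σ[d<=2](T))) → 2
  S → 3
  (σ[d<6](σ[a<7](σ[d<=2](T))) ⋈[a=g] S) → 1
  σ[a<6]((σ[d<6](σ[a<7](σ[d<=2](T))) ⋈[a=g] S)) → 1
E2 row counts bottom-up:
  T → 5
  σ[d<=2](T) → 4
  σ[a<7](σ[d<=2](T)) → 2
  σ[d<6](σ[a<7](σ[d<=2](T))) → 2
  σ[a<6](σ[d<6](σ[a<7](σ[d<=2](T)))) → 2
  S → 3
  (σ[a<6](σ[d<6](σ[a<7](σ[d<=2](T)))) ⋈[a=g] S) → 1

E1 and E2 produce the same multiset:
a | d | g | u
4 | 1 | 4 | q

yes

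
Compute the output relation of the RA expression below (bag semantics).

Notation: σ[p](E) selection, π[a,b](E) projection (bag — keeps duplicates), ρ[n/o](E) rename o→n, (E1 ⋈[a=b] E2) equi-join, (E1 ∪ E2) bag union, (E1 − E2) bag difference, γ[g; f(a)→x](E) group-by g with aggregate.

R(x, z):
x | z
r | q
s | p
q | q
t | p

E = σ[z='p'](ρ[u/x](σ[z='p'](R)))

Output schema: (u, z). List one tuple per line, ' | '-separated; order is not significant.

Row counts bottom-up:
  R → 4
  σ[z='p'](R) → 2
  ρ[u/x](σ[z='p'](R)) → 2
  σ[z='p'](ρ[u/x](σ[z='p'](R))) → 2

== RESULT ==
u | z
s | p
t | p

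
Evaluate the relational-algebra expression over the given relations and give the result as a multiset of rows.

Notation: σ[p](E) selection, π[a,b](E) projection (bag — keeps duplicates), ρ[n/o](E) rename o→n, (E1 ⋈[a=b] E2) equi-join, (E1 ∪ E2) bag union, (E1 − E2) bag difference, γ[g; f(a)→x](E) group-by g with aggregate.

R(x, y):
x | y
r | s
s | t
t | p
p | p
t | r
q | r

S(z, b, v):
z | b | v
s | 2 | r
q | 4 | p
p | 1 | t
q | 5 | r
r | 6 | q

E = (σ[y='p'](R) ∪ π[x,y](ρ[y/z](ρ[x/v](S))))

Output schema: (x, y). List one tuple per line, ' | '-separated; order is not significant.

Subexpression sizes:
  R → 6
  σ[y='p'](R) → 2
  S → 5
  ρ[x/v](S) → 5
  ρ[y/z](ρ[x/v](S)) → 5
  π[x,y](ρ[y/z](ρ[x/v](S))) → 5
  (σ[y='p'](R) ∪ π[x,y](ρ[y/z](ρ[x/v](S)))) → 7

== RESULT ==
x | y
p | p
p | q
q | r
r | q
r | s
t | p
t | p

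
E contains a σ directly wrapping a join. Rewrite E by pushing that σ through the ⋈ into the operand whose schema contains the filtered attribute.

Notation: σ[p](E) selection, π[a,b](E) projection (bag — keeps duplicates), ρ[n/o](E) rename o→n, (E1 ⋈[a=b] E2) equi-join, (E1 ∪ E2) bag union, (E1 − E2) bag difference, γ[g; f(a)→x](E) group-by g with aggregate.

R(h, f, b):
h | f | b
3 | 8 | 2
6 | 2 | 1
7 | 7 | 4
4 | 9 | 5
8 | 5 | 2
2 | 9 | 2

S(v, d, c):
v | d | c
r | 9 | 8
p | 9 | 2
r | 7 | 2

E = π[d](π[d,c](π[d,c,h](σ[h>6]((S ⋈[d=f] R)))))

σ filters on h, owned by the right side.
E' = π[d](π[d,c](π[d,c,h]((S ⋈[d=f] σ[h>6](R)))))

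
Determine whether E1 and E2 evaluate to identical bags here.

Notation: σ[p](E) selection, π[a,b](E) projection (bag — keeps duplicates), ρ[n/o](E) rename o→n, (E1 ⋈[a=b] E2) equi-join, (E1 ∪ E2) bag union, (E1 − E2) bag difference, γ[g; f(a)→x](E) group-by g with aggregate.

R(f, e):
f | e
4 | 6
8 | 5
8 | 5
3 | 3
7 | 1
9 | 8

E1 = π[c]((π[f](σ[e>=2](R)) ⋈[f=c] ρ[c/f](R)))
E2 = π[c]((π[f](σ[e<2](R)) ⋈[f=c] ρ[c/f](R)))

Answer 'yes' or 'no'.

E1 row counts bottom-up:
  R → 6
  σ[e>=2](R) → 5
  π[f](σ[e>=2](R)) → 5
  R → 6
  ρ[c/f](R) → 6
  (π[f](σ[e>=2](R)) ⋈[f=c] ρ[c/f](R)) → 7
  π[c]((π[f](σ[e>=2](R)) ⋈[f=c] ρ[c/f](R))) → 7
E2 row counts bottom-up:
  R → 6
  σ[e<2](R) → 1
  π[f](σ[e<2](R)) → 1
  R → 6
  ρ[c/f](R) → 6
  (π[f](σ[e<2](R)) ⋈[f=c] ρ[c/f](R)) → 1
  π[c]((π[f](σ[e<2](R)) ⋈[f=c] ρ[c/f](R))) → 1

E1 result:
c
3
4
8
8
8
8
9
E2 result:
c
7
Witness: (7,) appears 0× in E1 but 1× in E2.

no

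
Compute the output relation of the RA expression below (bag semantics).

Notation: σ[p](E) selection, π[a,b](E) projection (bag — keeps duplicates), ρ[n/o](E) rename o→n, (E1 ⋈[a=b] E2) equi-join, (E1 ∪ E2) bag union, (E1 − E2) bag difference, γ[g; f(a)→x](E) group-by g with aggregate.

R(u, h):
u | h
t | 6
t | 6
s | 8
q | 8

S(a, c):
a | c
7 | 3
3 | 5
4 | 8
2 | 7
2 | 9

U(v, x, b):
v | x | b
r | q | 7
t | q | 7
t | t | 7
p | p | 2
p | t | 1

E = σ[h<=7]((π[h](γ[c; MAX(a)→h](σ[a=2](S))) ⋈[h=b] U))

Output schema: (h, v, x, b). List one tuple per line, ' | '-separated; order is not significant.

Subexpression sizes:
  S → 5
  σ[a=2](S) → 2
  γ[c; MAX(a)→h](σ[a=2](S)) → 2
  π[h](γ[c; MAX(a)→h](σ[a=2](S))) → 2
  U → 5
  (π[h](γ[c; MAX(a)→h](σ[a=2](S))) ⋈[h=b] U) → 2
  σ[h<=7]((π[h](γ[c; MAX(a)→h](σ[a=2](S))) ⋈[h=b] U)) → 2

== RESULT ==
h | v | x | b
2 | p | p | 2
2 | p | p | 2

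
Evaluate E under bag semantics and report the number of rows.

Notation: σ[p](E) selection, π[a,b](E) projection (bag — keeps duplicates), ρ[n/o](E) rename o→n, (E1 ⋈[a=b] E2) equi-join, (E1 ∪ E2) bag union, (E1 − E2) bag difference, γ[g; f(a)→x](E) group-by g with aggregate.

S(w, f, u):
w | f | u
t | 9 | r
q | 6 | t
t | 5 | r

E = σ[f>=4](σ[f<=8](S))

Row counts bottom-up:
  S → 3
  σ[f<=8](S) → 2
  σ[f>=4](σ[f<=8](S)) → 2

|E| = 2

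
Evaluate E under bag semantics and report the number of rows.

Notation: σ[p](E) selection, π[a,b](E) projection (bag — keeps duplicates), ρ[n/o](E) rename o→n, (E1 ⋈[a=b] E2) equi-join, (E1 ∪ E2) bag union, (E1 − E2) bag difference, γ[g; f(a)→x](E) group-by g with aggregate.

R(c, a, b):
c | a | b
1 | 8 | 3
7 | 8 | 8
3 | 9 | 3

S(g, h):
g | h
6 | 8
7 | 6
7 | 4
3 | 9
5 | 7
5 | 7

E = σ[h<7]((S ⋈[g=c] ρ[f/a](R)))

Per-node cardinality:
  S → 6
  R → 3
  ρ[f/a](R) → 3
  (S ⋈[g=c] ρ[f/a](R)) → 3
  σ[h<7]((S ⋈[g=c] ρ[f/a](R))) → 2

|E| = 2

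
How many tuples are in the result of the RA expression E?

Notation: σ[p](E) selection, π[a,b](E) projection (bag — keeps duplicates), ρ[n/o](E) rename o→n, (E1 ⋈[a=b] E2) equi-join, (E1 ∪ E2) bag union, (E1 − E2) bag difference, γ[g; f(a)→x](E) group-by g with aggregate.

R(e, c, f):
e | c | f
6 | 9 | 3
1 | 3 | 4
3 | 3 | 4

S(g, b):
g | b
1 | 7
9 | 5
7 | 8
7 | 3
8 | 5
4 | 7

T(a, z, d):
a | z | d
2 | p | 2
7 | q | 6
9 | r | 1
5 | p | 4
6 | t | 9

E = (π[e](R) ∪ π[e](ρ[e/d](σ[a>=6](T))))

Subexpression sizes:
  R → 3
  π[e](R) → 3
  T → 5
  σ[a>=6](T) → 3
  ρ[e/d](σ[a>=6](T)) → 3
  π[e](ρ[e/d](σ[a>=6](T))) → 3
  (π[e](R) ∪ π[e](ρ[e/d](σ[a>=6](T)))) → 6

|E| = 6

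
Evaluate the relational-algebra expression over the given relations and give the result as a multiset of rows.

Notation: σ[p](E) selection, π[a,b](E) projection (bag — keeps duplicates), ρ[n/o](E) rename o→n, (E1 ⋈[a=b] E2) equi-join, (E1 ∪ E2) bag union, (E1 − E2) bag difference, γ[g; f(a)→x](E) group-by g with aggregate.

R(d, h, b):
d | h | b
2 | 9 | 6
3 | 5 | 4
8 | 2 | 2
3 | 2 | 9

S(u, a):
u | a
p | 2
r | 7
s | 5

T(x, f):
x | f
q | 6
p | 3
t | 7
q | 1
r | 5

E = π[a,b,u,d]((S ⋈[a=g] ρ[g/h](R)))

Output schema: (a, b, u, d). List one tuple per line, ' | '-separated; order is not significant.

Row counts bottom-up:
  S → 3
  R → 4
  ρ[g/h](R) → 4
  (S ⋈[a=g] ρ[g/h](R)) → 3
  π[a,b,u,d]((S ⋈[a=g] ρ[g/h](R))) → 3

== RESULT ==
a | b | u | d
2 | 2 | p | 8
2 | 9 | p | 3
5 | 4 | s | 3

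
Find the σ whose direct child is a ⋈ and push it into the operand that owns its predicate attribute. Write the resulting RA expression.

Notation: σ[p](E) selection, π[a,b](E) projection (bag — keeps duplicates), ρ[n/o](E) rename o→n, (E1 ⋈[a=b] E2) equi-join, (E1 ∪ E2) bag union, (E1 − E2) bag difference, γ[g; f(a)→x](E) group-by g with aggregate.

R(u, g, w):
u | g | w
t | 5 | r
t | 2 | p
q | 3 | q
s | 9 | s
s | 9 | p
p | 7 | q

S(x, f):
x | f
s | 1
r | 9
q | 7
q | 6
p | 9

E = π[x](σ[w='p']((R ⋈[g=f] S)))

σ filters on w, owned by the left side.
E' = π[x]((σ[w='p'](R) ⋈[g=f] S))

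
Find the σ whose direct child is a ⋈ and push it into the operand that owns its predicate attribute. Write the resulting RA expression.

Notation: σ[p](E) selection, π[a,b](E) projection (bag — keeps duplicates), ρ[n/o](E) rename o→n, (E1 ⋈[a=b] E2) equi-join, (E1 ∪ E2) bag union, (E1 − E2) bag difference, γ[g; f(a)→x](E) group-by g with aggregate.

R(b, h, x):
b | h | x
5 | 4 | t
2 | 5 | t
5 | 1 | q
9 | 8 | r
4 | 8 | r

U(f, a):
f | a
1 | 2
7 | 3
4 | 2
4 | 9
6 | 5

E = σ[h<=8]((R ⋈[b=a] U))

σ filters on h, owned by the left side.
E' = (σ[h<=8](R) ⋈[b=a] U)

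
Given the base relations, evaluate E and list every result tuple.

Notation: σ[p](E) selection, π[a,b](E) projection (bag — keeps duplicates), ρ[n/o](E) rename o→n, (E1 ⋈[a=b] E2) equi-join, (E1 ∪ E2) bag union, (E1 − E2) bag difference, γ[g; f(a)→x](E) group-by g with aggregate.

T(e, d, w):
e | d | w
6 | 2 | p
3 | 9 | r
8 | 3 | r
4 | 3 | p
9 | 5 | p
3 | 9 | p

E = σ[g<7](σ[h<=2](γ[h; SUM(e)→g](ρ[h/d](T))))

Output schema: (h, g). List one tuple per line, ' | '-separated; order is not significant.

Per-node cardinality:
  T → 6
  ρ[h/d](T) → 6
  γ[h; SUM(e)→g](ρ[h/d](T)) → 4
  σ[h<=2](γ[h; SUM(e)→g](ρ[h/d](T))) → 1
  σ[g<7](σ[h<=2](γ[h; SUM(e)→g](ρ[h/d](T)))) → 1

== RESULT ==
h | g
2 | 6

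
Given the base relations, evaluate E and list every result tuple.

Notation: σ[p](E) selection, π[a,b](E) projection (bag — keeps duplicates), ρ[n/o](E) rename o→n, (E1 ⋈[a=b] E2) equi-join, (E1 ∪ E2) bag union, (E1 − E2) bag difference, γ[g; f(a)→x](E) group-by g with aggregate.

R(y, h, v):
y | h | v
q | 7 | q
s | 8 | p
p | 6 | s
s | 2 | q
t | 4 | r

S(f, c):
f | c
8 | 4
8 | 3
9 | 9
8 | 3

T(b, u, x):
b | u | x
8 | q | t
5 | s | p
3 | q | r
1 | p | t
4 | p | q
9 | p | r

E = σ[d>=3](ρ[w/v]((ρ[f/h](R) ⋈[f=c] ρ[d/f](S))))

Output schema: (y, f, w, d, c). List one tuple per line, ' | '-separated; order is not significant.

Row counts bottom-up:
  R → 5
  ρ[f/h](R) → 5
  S → 4
  ρ[d/f](S) → 4
  (ρ[f/h](R) ⋈[f=c] ρ[d/f](S)) → 1
  ρ[w/v]((ρ[f/h](R) ⋈[f=c] ρ[d/f](S))) → 1
  σ[d>=3](ρ[w/v]((ρ[f/h](R) ⋈[f=c] ρ[d/f](S)))) → 1

== RESULT ==
y | f | w | d | c
t | 4 | r | 8 | 4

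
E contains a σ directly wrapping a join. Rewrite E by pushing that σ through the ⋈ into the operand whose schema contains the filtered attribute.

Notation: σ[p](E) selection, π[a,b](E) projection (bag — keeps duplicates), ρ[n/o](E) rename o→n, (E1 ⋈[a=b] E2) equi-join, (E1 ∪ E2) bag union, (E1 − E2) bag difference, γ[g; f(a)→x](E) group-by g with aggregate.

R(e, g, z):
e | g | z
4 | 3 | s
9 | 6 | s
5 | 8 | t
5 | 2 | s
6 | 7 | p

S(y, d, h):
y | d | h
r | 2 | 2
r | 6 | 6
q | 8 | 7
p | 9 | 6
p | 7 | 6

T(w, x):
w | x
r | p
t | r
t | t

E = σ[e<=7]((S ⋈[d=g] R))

σ filters on e, owned by the right side.
E' = (S ⋈[d=g] σ[e<=7](R))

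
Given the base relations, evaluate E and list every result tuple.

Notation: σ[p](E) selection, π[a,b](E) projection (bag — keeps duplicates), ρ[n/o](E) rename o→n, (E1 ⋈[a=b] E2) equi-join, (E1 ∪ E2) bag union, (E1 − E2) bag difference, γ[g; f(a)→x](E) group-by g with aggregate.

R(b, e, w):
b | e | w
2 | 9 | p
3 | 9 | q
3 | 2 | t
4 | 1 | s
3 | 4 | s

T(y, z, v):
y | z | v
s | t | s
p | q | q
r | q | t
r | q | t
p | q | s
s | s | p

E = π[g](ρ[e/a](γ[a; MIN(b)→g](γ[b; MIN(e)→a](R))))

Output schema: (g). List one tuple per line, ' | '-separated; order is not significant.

Stepwise |·|:
  R → 5
  γ[b; MIN(e)→a](R) → 3
  γ[a; MIN(b)→g](γ[b; MIN(e)→a](R)) → 3
  ρ[e/a](γ[a; MIN(b)→g](γ[b; MIN(e)→a](R))) → 3
  π[g](ρ[e/a](γ[a; MIN(b)→g](γ[b; MIN(e)→a](R)))) → 3

== RESULT ==
g
2
3
4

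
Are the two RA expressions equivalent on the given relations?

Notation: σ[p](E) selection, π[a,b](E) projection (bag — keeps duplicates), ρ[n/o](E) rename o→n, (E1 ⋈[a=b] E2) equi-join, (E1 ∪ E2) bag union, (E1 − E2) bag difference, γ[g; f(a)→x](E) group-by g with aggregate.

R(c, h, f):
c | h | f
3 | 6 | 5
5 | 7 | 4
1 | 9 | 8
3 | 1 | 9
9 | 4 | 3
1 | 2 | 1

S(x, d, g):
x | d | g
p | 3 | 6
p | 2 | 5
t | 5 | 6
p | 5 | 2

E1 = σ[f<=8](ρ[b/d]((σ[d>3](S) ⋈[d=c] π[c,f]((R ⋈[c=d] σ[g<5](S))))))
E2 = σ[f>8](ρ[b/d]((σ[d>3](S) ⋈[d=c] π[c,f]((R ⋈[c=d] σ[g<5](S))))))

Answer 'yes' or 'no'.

E1 subexpression sizes:
  S → 4
  σ[d>3](S) → 2
  R → 6
  S → 4
  σ[g<5](S) → 1
  (R ⋈[c=d] σ[g<5](S)) → 1
  π[c,f]((R ⋈[c=d] σ[g<5](S))) → 1
  (σ[d>3](S) ⋈[d=c] π[c,f]((R ⋈[c=d] σ[g<5](S)))) → 2
  ρ[b/d]((σ[d>3](S) ⋈[d=c] π[c,f]((R ⋈[c=d] σ[g<5](S))))) → 2
  σ[f<=8](ρ[b/d]((σ[d>3](S) ⋈[d=c] π[c,f]((R ⋈[c=d] σ[g<5](S)))))) → 2
E2 subexpression sizes:
  S → 4
  σ[d>3](S) → 2
  R → 6
  S → 4
  σ[g<5](S) → 1
  (R ⋈[c=d] σ[g<5](S)) → 1
  π[c,f]((R ⋈[c=d] σ[g<5](S))) → 1
  (σ[d>3](S) ⋈[d=c] π[c,f]((R ⋈[c=d] σ[g<5](S)))) → 2
  ρ[b/d]((σ[d>3](S) ⋈[d=c] π[c,f]((R ⋈[c=d] σ[g<5](S))))) → 2
  σ[f>8](ρ[b/d]((σ[d>3](S) ⋈[d=c] π[c,f]((R ⋈[c=d] σ[g<5](S)))))) → 0

E1 result:
x | b | g | c | f
p | 5 | 2 | 5 | 4
t | 5 | 6 | 5 | 4
E2 result:
x | b | g | c | f
(0 rows)
Witness: ('t', 5, 6, 5, 4) appears 1× in E1 but 0× in E2.

no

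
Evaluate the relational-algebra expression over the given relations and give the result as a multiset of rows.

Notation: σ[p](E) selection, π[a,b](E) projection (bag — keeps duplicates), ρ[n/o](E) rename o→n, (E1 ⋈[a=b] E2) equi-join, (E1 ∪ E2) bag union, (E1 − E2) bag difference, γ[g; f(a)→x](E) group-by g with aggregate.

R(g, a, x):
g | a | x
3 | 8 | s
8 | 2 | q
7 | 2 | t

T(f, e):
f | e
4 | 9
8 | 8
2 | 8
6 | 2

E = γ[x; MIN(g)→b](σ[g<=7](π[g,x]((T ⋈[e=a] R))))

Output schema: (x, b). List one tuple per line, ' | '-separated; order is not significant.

Stepwise |·|:
  T → 4
  R → 3
  (T ⋈[e=a] R) → 4
  π[g,x]((T ⋈[e=a] R)) → 4
  σ[g<=7](π[g,x]((T ⋈[e=a] R))) → 3
  γ[x; MIN(g)→b](σ[g<=7](π[g,x]((T ⋈[e=a] R)))) → 2

== RESULT ==
x | b
s | 3
t | 7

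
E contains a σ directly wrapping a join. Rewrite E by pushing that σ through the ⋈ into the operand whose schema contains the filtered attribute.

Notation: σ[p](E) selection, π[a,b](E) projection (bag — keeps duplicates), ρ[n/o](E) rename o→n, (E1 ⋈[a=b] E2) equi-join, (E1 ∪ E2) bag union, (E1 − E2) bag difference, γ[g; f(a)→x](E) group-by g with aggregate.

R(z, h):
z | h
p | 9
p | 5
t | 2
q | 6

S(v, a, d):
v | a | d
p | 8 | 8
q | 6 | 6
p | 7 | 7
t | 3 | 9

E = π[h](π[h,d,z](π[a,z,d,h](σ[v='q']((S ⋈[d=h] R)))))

σ filters on v, owned by the left side.
E' = π[h](π[h,d,z](π[a,z,d,h]((σ[v='q'](S) ⋈[d=h] R))))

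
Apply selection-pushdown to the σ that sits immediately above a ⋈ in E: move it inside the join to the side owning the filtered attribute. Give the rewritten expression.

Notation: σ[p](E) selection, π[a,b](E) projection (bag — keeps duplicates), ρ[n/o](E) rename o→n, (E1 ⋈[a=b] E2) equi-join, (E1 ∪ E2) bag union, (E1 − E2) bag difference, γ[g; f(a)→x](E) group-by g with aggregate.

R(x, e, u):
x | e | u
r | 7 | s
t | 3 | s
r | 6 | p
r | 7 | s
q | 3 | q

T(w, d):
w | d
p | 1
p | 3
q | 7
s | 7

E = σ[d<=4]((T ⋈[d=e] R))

σ filters on d, owned by the left side.
E' = (σ[d<=4](T) ⋈[d=e] R)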